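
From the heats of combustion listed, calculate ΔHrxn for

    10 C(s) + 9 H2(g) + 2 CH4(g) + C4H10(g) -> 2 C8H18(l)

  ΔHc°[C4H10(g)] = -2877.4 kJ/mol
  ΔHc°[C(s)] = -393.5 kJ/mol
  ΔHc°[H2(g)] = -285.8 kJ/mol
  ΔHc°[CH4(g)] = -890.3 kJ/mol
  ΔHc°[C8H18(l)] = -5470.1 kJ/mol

ΔHrxn = -225.0 kJ/mol

Using ΔH = Σ nΔHc°(reactants) − Σ nΔHc°(products):
= [10·(-393.5) + 9·(-285.8) + 2·(-890.3) + 1·(-2877.4)] − [2·(-5470.1)]
= -225.0 kJ/mol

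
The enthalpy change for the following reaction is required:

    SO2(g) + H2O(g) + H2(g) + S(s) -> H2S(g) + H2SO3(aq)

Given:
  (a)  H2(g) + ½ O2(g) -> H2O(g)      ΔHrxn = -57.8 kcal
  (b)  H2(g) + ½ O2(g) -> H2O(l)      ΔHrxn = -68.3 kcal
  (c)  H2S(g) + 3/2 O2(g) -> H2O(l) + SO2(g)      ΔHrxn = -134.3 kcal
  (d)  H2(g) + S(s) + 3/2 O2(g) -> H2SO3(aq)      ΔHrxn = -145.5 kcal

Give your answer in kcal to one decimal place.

ΔHrxn = -21.7 kcal

(a) reversed (H2O(g) must end up as a reactant): +57.8 kcal
(b) as written: -68.3 kcal
(c) reversed (reverse to put H2S(g) on the product side): +134.3 kcal
(d) as written (H2SO3(aq) already on the product side): -145.5 kcal
Combining the equations, ΔHrxn = (-1)·(-57.8) + (1)·(-68.3) + (-1)·(-134.3) + (1)·(-145.5) = -21.7 kcal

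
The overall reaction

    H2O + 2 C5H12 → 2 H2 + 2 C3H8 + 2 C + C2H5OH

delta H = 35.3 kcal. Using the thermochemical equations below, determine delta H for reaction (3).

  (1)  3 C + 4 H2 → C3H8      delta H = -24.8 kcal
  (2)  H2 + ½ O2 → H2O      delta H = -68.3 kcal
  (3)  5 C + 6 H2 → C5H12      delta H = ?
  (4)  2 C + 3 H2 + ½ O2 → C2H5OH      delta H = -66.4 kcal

delta H = -41.5 kcal

(1) × 2 (scale by 2 for the 2 C3H8): (2)·(-24.8) = -49.6 kcal
(2) reversed (H2O must end up as a reactant): +68.3 kcal
(3) reversed and × 2 (reverse to put C5H12 on the reactant side; scale by 2 for the 2 C5H12): contributes −2·x
(4) as written (C2H5OH already on the product side): -66.4 kcal
+35.3 = (-49.6) + (+68.3) + (-66.4) − 2·x
x = (+35.3 − (-47.7)) / (-2) = -41.5 kcal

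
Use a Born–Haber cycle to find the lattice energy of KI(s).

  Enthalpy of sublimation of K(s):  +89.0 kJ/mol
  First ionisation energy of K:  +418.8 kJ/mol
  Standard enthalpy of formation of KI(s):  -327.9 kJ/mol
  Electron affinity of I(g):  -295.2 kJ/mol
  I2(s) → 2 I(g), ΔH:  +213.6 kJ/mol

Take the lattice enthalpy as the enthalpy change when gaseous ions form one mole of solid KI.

ΔHf° = 1·ΔHsub + 1·(ΣIE) + 1/2·D(I2) + 1·EA + U
-327.9 = 1·(+89.0) + 1·(+418.8) + 1/2·(+213.6) + 1·(-295.2) + U
U = -327.9 − (+319.4) = -647.3 kJ/mol

U = -647.3 kJ/mol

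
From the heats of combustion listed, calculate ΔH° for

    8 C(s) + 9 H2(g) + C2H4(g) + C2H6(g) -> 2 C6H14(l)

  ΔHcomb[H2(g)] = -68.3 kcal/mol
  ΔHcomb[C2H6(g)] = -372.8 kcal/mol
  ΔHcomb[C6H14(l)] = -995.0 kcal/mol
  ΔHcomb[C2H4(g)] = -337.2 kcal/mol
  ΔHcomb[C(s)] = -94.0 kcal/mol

ΔH° = -86.7 kcal/mol

With combustion enthalpies, reactants minus products:
= [8·(-94.0) + 9·(-68.3) + 1·(-337.2) + 1·(-372.8)] − [2·(-995.0)]
= -86.7 kcal/mol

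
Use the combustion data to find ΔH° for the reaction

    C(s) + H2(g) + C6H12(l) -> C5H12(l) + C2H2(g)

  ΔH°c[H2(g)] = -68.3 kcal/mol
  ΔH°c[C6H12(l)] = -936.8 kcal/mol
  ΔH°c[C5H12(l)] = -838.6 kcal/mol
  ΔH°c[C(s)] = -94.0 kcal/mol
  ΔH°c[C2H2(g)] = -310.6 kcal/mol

Using ΔH = Σ nΔHc°(reactants) − Σ nΔHc°(products):
= [1·(-94.0) + 1·(-68.3) + 1·(-936.8)] − [1·(-838.6) + 1·(-310.6)]
= 50.1 kcal/mol

ΔH° = 50.1 kcal/mol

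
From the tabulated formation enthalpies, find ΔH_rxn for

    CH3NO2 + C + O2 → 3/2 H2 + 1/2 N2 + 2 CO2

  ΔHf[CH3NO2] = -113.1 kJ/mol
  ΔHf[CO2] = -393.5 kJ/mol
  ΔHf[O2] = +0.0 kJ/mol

ΔH_rxn = -673.9 kJ/mol

Products: 3/2·(+0.0) + 1/2·(+0.0) + 2·(-393.5) = -787.0
Reactants: 1·(-113.1) + 1·(+0.0) + 1·(+0.0) = -113.1
ΔH_rxn = (-787.0) − (-113.1) = -673.9 kJ/mol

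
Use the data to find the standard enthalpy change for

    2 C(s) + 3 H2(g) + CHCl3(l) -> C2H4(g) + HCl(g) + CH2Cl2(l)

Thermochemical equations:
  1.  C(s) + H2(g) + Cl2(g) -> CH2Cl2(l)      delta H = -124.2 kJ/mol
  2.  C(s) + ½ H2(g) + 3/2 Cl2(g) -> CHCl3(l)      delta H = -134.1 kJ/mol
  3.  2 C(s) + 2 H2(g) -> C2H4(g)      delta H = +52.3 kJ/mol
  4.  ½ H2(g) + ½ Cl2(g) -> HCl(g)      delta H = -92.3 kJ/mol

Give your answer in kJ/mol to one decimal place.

eq. 1 as written (CH2Cl2(l) already on the product side): -124.2 kJ/mol
eq. 2 reversed (CHCl3(l) must end up as a reactant): +134.1 kJ/mol
eq. 3 as written (C2H4(g) already on the product side): +52.3 kJ/mol
eq. 4 as written (HCl(g) already on the product side): -92.3 kJ/mol
delta H = (-124.2) + (+134.1) + (+52.3) + (-92.3) = -30.1 kJ/mol

delta H = -30.1 kJ/mol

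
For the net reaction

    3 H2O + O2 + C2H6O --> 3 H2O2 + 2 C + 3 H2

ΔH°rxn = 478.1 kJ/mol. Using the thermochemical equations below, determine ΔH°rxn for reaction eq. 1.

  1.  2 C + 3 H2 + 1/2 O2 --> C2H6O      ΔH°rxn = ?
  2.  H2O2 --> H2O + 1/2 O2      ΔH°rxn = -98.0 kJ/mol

eq. 1 reversed: contributes −x
eq. 2 reversed and × 3: (-3)·(-98.0) = +294.0 kJ/mol
+478.1 = (+294.0) − x
x = (+478.1 − (+294.0)) / (-1) = -184.1 kJ/mol

ΔH°rxn = -184.1 kJ/mol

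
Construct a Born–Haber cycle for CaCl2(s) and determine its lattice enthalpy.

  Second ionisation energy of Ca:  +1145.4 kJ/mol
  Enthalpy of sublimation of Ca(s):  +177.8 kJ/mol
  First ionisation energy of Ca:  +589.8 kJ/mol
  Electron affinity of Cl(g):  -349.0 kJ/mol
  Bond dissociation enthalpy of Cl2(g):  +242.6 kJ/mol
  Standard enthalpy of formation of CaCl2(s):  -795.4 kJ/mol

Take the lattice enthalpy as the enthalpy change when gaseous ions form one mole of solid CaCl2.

U = -2253.0 kJ/mol

ΔHf° = 1·ΔHsub + 1·(ΣIE) + 1·D(Cl2) + 2·EA + U
-795.4 = 1·(+177.8) + 1·(+1735.2) + 1·(+242.6) + 2·(-349.0) + U
U = -795.4 − (+1457.6) = -2253.0 kJ/mol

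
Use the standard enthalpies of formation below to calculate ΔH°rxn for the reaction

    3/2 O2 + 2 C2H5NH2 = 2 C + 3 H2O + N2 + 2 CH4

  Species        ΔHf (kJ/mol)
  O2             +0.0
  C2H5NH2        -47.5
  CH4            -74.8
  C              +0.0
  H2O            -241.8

ΔH°rxn = -780.0 kJ/mol

Products: 2·(+0.0) + 3·(-241.8) + 1·(+0.0) + 2·(-74.8) = -875.0
Reactants: 3/2·(+0.0) + 2·(-47.5) = -95.0
ΔH°rxn = (-875.0) − (-95.0) = -780.0 kJ/mol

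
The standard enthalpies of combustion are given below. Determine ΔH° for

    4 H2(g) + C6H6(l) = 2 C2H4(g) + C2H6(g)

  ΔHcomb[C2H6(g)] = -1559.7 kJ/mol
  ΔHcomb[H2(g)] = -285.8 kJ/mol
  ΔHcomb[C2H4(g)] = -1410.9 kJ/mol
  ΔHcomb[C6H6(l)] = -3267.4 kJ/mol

With combustion enthalpies, reactants minus products:
= [4·(-285.8) + 1·(-3267.4)] − [2·(-1410.9) + 1·(-1559.7)]
= -29.1 kJ/mol

ΔH° = -29.1 kJ/mol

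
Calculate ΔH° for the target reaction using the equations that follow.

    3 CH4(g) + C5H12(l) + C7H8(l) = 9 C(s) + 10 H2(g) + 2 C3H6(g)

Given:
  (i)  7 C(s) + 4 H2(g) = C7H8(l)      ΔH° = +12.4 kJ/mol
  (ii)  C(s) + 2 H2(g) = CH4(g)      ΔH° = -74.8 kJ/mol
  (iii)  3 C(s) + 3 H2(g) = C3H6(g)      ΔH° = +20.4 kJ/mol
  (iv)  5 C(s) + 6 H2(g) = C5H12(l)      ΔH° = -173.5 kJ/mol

(i) reversed (C7H8(l) must end up as a reactant): -12.4 kJ/mol
(ii) reversed and × 3 (reverse to put CH4(g) on the reactant side; scale by 3 for the 3 CH4(g)): (-3)·(-74.8) = +224.4 kJ/mol
(iii) × 2 (scale by 2 for the 2 C3H6(g)): (2)·(+20.4) = +40.8 kJ/mol
(iv) reversed (reverse to put C5H12(l) on the reactant side): +173.5 kJ/mol
Summing the manipulated equations, ΔH° = (-12.4) + (+224.4) + (+40.8) + (+173.5) = 426.3 kJ/mol

ΔH° = 426.3 kJ/mol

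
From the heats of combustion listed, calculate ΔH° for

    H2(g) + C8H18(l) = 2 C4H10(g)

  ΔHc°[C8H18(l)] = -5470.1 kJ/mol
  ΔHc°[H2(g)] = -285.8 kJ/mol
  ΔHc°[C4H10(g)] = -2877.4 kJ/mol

ΔH° = -1.1 kJ/mol

Using ΔH = Σ nΔHc°(reactants) − Σ nΔHc°(products):
= [1·(-285.8) + 1·(-5470.1)] − [2·(-2877.4)]
= -1.1 kJ/mol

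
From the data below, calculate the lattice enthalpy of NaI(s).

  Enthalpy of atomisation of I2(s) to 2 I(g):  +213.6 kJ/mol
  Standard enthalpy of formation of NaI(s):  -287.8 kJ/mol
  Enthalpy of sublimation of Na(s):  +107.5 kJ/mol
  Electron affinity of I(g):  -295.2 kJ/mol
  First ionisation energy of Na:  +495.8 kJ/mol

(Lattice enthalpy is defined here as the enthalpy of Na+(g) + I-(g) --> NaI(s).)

U = -702.7 kJ/mol

ΔHf° = 1·ΔHsub + 1·(ΣIE) + 1/2·D(I2) + 1·EA + U
-287.8 = 1·(+107.5) + 1·(+495.8) + 1/2·(+213.6) + 1·(-295.2) + U
U = -287.8 − (+414.9) = -702.7 kJ/mol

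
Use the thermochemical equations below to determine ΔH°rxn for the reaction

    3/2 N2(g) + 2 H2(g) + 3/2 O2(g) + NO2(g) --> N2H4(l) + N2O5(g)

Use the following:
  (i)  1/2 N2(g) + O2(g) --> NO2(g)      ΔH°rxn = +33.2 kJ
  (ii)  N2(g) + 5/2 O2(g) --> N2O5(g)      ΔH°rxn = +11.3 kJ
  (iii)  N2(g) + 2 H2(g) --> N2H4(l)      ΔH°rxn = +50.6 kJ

ΔH°rxn = 28.7 kJ

(i) reversed (reverse to put NO2(g) on the reactant side): -33.2 kJ
(ii) as written (N2O5(g) already on the product side): +11.3 kJ
(iii) as written (N2H4(l) already on the product side): +50.6 kJ
ΔH°rxn = (-1)·(+33.2) + (1)·(+11.3) + (1)·(+50.6) = 28.7 kJ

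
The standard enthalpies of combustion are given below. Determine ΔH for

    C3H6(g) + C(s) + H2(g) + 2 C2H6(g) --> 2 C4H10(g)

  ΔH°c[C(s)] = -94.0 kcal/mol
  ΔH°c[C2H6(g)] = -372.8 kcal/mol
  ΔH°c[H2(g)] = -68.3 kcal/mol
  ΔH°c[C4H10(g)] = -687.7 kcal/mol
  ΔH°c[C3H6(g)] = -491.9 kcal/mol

ΔH = -24.4 kcal/mol

Using ΔH = Σ nΔHc°(reactants) − Σ nΔHc°(products):
= [1·(-491.9) + 1·(-94.0) + 1·(-68.3) + 2·(-372.8)] − [2·(-687.7)]
= -24.4 kcal/mol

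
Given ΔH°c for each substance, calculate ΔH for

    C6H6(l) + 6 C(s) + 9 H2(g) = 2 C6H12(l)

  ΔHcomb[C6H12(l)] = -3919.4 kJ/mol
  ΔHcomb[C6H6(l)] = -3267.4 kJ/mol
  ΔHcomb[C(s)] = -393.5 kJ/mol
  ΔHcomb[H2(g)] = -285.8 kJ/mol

With combustion enthalpies, reactants minus products:
= [1·(-3267.4) + 6·(-393.5) + 9·(-285.8)] − [2·(-3919.4)]
= -361.8 kJ/mol

ΔH = -361.8 kJ/mol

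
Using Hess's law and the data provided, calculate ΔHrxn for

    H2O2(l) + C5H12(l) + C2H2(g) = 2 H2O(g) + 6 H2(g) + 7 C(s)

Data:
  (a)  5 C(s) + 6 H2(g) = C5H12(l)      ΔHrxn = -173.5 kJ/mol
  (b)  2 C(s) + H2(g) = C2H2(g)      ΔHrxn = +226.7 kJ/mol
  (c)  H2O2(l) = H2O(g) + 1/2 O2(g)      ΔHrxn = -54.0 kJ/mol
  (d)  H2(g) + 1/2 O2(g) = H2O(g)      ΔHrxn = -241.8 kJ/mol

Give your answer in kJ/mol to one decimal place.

(a) reversed (C5H12(l) must end up as a reactant): +173.5 kJ/mol
(b) reversed (C2H2(g) must end up as a reactant): -226.7 kJ/mol
(c) as written (H2O2(l) already on the reactant side): -54.0 kJ/mol
(d) as written: -241.8 kJ/mol
Summing the manipulated equations, ΔHrxn = (+173.5) + (-226.7) + (-54.0) + (-241.8) = -349.0 kJ/mol

ΔHrxn = -349.0 kJ/mol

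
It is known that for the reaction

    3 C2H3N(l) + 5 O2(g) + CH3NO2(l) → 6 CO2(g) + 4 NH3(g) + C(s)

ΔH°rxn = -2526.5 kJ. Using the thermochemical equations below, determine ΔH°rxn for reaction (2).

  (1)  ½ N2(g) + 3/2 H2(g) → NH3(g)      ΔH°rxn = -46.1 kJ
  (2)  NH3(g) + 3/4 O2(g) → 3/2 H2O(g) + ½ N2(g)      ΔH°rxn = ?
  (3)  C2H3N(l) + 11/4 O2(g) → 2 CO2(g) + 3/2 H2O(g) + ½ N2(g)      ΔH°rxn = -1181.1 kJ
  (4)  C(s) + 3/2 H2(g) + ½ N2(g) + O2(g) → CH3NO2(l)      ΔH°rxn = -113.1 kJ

ΔH°rxn = -316.6 kJ

(1) as written: -46.1 kJ
(2) reversed and × 3: contributes −3·x
(3) × 3: (3)·(-1181.1) = -3543.3 kJ
(4) reversed: +113.1 kJ
-2526.5 = (-46.1) + (-3543.3) + (+113.1) − 3·x
x = (-2526.5 − (-3476.3)) / (-3) = -316.6 kJ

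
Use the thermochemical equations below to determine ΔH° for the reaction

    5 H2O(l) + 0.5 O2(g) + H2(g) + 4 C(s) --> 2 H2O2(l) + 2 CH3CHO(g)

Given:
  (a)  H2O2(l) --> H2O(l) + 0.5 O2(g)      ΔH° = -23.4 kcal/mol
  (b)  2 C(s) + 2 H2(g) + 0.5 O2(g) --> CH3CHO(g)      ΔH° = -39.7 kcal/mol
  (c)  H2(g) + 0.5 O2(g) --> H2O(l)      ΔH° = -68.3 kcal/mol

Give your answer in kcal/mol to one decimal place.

ΔH° = 172.3 kcal/mol

(a) reversed and × 2: (-2)·(-23.4) = +46.8 kcal/mol
(b) × 2: (2)·(-39.7) = -79.4 kcal/mol
(c) reversed and × 3: (-3)·(-68.3) = +204.9 kcal/mol
ΔH° = (+46.8) + (-79.4) + (+204.9) = 172.3 kcal/mol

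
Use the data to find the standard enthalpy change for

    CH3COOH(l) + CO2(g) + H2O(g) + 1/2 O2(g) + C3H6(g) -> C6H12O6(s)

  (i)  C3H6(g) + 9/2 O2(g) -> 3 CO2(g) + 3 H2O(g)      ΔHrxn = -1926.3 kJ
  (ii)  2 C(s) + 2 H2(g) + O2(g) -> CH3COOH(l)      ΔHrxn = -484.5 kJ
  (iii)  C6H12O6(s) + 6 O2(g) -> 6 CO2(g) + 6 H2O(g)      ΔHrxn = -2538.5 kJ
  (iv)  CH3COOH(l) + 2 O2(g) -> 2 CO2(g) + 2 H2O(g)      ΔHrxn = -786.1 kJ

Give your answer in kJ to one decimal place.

(i) as written (C3H6(g) already on the reactant side): -1926.3 kJ
(ii): not needed (C(s) appears nowhere else).
(iii) reversed (reverse to put C6H12O6(s) on the product side): +2538.5 kJ
(iv) as written: -786.1 kJ
Summing the manipulated equations, ΔHrxn = (-1926.3) + (+2538.5) + (-786.1) = -173.9 kJ

ΔHrxn = -173.9 kJ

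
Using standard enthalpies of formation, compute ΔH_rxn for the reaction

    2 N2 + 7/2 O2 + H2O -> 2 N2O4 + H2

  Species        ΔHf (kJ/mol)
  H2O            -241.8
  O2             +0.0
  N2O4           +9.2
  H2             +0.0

ΔH°rxn = Σ nΔHf°(products) − Σ nΔHf°(reactants).
Products: 2·(+9.2) + 1·(+0.0) = +18.4
Reactants: 2·(+0.0) + 7/2·(+0.0) + 1·(-241.8) = -241.8
ΔH_rxn = (+18.4) − (-241.8) = 260.2 kJ/mol

ΔH_rxn = 260.2 kJ/mol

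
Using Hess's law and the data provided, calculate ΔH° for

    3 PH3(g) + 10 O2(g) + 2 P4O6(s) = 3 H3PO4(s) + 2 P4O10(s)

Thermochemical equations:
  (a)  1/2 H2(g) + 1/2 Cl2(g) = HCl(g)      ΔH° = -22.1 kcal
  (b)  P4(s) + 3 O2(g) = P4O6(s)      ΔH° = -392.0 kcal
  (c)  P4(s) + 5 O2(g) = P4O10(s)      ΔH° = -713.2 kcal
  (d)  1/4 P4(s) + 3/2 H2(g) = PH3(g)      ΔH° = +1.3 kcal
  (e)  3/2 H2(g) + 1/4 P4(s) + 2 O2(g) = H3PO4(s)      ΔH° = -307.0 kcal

ΔH° = -1567.3 kcal

(a): not needed (HCl(g) appears nowhere else).
(b) reversed and × 2 (P4O6(s) must end up as a reactant; scale by 2 for the 2 P4O6(s)): (-2)·(-392.0) = +784.0 kcal
(c) × 2 (scale by 2 for the 2 P4O10(s)): (2)·(-713.2) = -1426.4 kcal
(d) reversed and × 3 (PH3(g) must end up as a reactant; scale by 3 for the 3 PH3(g)): (-3)·(+1.3) = -3.9 kcal
(e) × 3 (×3 to match 3 H3PO4(s) in the target): (3)·(-307.0) = -921.0 kcal
Combining the equations, ΔH° = (-2)·(-392.0) + (2)·(-713.2) + (-3)·(+1.3) + (3)·(-307.0) = -1567.3 kcal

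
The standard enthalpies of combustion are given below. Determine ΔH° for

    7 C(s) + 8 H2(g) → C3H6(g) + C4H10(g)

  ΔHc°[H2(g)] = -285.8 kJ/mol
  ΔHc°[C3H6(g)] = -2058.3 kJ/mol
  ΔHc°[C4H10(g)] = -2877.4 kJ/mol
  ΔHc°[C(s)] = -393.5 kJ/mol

With combustion enthalpies, reactants minus products:
= [7·(-393.5) + 8·(-285.8)] − [1·(-2058.3) + 1·(-2877.4)]
= -105.2 kJ/mol

ΔH° = -105.2 kJ/mol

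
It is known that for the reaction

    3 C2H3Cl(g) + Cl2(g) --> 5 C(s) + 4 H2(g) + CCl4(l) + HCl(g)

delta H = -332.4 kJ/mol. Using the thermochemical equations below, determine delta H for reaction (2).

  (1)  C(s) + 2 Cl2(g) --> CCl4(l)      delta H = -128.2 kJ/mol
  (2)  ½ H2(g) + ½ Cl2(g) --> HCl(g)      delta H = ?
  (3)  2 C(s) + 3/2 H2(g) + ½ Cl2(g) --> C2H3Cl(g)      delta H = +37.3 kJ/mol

(1) as written (CCl4(l) already on the product side): -128.2 kJ/mol
(2) as written (HCl(g) already on the product side): contributes x
(3) reversed and × 3 (C2H3Cl(g) must end up as a reactant; scale by 3 for the 3 C2H3Cl(g)): (-3)·(+37.3) = -111.9 kJ/mol
-332.4 = (-128.2) + (-111.9) + x
x = (-332.4 − (-240.1)) / (1) = -92.3 kJ/mol

delta H = -92.3 kJ/mol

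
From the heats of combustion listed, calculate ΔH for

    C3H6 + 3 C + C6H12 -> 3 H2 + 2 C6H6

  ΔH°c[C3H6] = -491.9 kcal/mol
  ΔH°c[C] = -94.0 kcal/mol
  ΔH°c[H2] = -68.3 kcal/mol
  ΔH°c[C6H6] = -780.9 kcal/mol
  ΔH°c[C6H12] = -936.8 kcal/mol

ΔH = 56.0 kcal/mol

Using ΔH = Σ nΔHc°(reactants) − Σ nΔHc°(products):
= [1·(-491.9) + 3·(-94.0) + 1·(-936.8)] − [3·(-68.3) + 2·(-780.9)]
= 56.0 kcal/mol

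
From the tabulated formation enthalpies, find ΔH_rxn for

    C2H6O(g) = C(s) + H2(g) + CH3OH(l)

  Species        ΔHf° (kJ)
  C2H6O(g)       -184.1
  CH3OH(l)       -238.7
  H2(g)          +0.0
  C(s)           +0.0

Products: 1·(+0.0) + 1·(+0.0) + 1·(-238.7) = -238.7
Reactants: 1·(-184.1) = -184.1
ΔH_rxn = (-238.7) − (-184.1) = -54.6 kJ

ΔH_rxn = -54.6 kJ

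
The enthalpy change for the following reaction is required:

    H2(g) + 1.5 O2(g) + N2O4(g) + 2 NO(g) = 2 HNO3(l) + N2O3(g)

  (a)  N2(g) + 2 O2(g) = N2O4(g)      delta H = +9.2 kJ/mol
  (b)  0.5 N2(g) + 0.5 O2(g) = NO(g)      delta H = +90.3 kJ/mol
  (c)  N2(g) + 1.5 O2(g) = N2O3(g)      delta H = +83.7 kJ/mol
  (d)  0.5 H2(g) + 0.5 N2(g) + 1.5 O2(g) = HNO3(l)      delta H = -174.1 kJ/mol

delta H = -454.3 kJ/mol

(a) reversed: -9.2 kJ/mol
(b) reversed and × 2: (-2)·(+90.3) = -180.6 kJ/mol
(c) as written: +83.7 kJ/mol
(d) × 2: (2)·(-174.1) = -348.2 kJ/mol
Since enthalpy is a state function, delta H = (-9.2) + (-180.6) + (+83.7) + (-348.2) = -454.3 kJ/mol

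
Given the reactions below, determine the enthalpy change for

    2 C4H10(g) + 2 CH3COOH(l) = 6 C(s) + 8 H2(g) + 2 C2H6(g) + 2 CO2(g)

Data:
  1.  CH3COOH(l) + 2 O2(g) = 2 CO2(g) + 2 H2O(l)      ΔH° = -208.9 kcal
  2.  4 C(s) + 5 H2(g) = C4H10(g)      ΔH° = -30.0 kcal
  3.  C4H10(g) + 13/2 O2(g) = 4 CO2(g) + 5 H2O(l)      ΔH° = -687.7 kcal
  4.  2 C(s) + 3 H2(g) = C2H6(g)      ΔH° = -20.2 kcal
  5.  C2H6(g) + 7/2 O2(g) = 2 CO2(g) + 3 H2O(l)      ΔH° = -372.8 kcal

ΔH° = 63.1 kcal

eq. 1 × 2 (scale by 2 for the 2 CH3COOH(l)): (2)·(-208.9) = -417.8 kcal
eq. 2 reversed: +30.0 kcal
eq. 3 as written: -687.7 kcal
eq. 4 reversed: +20.2 kcal
eq. 5 reversed and × 3: (-3)·(-372.8) = +1118.4 kcal
By Hess's law, ΔH° = (2)·(-208.9) + (-1)·(-30.0) + (1)·(-687.7) + (-1)·(-20.2) + (-3)·(-372.8) = 63.1 kcal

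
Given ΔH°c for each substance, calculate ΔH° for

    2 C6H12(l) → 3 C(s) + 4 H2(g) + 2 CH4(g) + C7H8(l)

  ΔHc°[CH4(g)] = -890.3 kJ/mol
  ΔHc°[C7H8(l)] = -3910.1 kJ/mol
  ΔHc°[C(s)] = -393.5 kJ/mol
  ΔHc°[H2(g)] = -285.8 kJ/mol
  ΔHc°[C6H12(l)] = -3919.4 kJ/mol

With combustion enthalpies, reactants minus products:
= [2·(-3919.4)] − [3·(-393.5) + 4·(-285.8) + 2·(-890.3) + 1·(-3910.1)]
= 175.6 kJ/mol

ΔH° = 175.6 kJ/mol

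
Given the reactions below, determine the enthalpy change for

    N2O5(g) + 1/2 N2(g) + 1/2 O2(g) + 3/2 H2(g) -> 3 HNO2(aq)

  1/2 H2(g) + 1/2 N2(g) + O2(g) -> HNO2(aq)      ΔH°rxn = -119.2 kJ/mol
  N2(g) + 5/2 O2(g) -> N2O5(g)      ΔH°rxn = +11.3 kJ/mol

equation 1 × 3: (3)·(-119.2) = -357.6 kJ/mol
equation 2 reversed: -11.3 kJ/mol
By Hess's law, ΔH°rxn = (3)·(-119.2) + (-1)·(+11.3) = -368.9 kJ/mol

ΔH°rxn = -368.9 kJ/mol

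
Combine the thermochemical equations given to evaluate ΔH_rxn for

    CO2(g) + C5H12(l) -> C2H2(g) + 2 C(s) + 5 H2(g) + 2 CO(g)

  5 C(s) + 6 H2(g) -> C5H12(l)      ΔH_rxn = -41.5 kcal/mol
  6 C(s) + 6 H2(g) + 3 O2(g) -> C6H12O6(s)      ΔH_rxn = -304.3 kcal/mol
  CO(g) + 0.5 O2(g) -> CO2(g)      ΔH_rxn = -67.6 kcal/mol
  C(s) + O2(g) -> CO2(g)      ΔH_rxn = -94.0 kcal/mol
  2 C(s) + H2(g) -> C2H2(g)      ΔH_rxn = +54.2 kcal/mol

ΔH_rxn = 136.9 kcal/mol

equation 1 reversed: +41.5 kcal/mol
equation 2: not needed.
equation 3 reversed and × 2: (-2)·(-67.6) = +135.2 kcal/mol
equation 4 as written: -94.0 kcal/mol
equation 5 as written: +54.2 kcal/mol
Combining the equations, ΔH_rxn = (-1)·(-41.5) + (-2)·(-67.6) + (1)·(-94.0) + (1)·(+54.2) = 136.9 kcal/mol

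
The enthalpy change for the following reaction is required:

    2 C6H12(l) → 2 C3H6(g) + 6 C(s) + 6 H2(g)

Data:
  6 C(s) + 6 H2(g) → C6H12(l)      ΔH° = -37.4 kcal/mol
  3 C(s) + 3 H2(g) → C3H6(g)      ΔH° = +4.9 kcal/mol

equation 1 reversed and × 2 (reverse to put C6H12(l) on the reactant side; scale by 2 for the 2 C6H12(l)): (-2)·(-37.4) = +74.8 kcal/mol
equation 2 × 2 (×2 to match 2 C3H6(g) in the target): (2)·(+4.9) = +9.8 kcal/mol
ΔH° = (-2)·(-37.4) + (2)·(+4.9) = 84.6 kcal/mol

ΔH° = 84.6 kcal/mol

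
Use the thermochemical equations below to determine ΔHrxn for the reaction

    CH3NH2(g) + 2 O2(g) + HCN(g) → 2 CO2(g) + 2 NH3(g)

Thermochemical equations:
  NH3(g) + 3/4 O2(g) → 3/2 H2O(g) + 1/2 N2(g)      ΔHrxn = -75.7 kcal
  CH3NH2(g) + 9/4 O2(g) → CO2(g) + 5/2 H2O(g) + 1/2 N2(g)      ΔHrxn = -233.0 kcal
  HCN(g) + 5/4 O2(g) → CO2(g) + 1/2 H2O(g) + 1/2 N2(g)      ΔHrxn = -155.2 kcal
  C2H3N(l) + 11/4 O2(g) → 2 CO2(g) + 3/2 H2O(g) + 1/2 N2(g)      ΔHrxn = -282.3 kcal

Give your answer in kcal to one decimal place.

ΔHrxn = -236.8 kcal

equation 1 reversed and × 2: (-2)·(-75.7) = +151.4 kcal
equation 2 as written: -233.0 kcal
equation 3 as written: -155.2 kcal
equation 4: not needed.
By Hess's law, ΔHrxn = (-2)·(-75.7) + (1)·(-233.0) + (1)·(-155.2) = -236.8 kcal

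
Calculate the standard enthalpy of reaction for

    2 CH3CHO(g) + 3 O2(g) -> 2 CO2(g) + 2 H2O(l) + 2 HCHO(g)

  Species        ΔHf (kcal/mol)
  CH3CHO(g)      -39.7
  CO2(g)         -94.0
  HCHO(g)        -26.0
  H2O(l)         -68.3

Products: 2·(-94.0) + 2·(-68.3) + 2·(-26.0) = -376.6
Reactants: 2·(-39.7) + 3·(+0.0) = -79.4
ΔH_rxn = (-376.6) − (-79.4) = -297.2 kcal/mol

ΔH_rxn = -297.2 kcal/mol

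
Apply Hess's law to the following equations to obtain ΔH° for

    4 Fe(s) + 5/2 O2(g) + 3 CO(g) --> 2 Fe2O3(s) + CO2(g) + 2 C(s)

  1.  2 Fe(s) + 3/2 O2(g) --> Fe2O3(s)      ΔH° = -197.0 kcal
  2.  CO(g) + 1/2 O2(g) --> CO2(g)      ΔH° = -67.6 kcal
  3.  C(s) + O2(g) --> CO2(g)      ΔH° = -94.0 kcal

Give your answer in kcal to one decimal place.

eq. 1 × 2: (2)·(-197.0) = -394.0 kcal
eq. 2 × 3: (3)·(-67.6) = -202.8 kcal
eq. 3 reversed and × 2: (-2)·(-94.0) = +188.0 kcal
Summing the manipulated equations, ΔH° = (2)·(-197.0) + (3)·(-67.6) + (-2)·(-94.0) = -408.8 kcal

ΔH° = -408.8 kcal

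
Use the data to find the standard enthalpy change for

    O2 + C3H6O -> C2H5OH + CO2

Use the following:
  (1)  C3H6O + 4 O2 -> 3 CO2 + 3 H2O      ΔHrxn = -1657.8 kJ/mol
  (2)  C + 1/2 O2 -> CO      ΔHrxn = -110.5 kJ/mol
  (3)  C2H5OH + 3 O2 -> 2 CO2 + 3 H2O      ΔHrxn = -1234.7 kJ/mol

(1) as written (C3H6O already on the reactant side): -1657.8 kJ/mol
(2): not needed (CO appears nowhere else).
(3) reversed (reverse to put C2H5OH on the product side): +1234.7 kJ/mol
ΔHrxn = (1)·(-1657.8) + (-1)·(-1234.7) = -423.1 kJ/mol

ΔHrxn = -423.1 kJ/mol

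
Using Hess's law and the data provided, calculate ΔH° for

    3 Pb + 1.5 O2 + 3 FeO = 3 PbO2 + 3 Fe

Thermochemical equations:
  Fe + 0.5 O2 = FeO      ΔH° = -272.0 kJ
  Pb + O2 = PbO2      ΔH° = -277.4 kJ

equation 1 reversed and × 3 (FeO must end up as a reactant; scale by 3 for the 3 FeO): (-3)·(-272.0) = +816.0 kJ
equation 2 × 3 (×3 to match 3 PbO2 in the target): (3)·(-277.4) = -832.2 kJ
Summing the manipulated equations, ΔH° = (+816.0) + (-832.2) = -16.2 kJ

ΔH° = -16.2 kJ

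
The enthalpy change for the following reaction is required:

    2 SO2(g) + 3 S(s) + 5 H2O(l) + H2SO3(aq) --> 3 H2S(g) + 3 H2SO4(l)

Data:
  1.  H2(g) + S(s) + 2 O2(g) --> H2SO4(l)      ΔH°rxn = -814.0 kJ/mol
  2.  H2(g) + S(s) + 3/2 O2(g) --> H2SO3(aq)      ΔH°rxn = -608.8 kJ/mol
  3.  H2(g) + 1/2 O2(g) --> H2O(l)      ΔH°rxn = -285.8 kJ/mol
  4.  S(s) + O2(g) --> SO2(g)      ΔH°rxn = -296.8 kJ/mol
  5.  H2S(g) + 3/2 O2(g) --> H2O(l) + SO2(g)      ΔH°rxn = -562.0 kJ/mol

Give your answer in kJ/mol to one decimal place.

ΔH°rxn = 127.6 kJ/mol

eq. 1 × 3: (3)·(-814.0) = -2442.0 kJ/mol
eq. 2 reversed: +608.8 kJ/mol
eq. 3 reversed and × 2: (-2)·(-285.8) = +571.6 kJ/mol
eq. 4 as written: -296.8 kJ/mol
eq. 5 reversed and × 3: (-3)·(-562.0) = +1686.0 kJ/mol
Since enthalpy is a state function, ΔH°rxn = (3)·(-814.0) + (-1)·(-608.8) + (-2)·(-285.8) + (1)·(-296.8) + (-3)·(-562.0) = 127.6 kJ/mol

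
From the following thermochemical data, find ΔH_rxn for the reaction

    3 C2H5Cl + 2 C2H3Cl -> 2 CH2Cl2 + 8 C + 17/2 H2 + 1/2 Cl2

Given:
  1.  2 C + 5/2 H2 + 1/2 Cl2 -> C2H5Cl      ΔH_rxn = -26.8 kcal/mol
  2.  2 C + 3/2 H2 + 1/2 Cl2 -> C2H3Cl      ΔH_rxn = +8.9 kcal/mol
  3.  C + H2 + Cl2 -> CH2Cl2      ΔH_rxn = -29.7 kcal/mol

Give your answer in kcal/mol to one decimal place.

eq. 1 reversed and × 3 (C2H5Cl must end up as a reactant; scale by 3 for the 3 C2H5Cl): (-3)·(-26.8) = +80.4 kcal/mol
eq. 2 reversed and × 2 (reverse to put C2H3Cl on the reactant side; ×2 to match 2 C2H3Cl in the target): (-2)·(+8.9) = -17.8 kcal/mol
eq. 3 × 2 (×2 to match 2 CH2Cl2 in the target): (2)·(-29.7) = -59.4 kcal/mol
ΔH_rxn = (+80.4) + (-17.8) + (-59.4) = 3.2 kcal/mol

ΔH_rxn = 3.2 kcal/mol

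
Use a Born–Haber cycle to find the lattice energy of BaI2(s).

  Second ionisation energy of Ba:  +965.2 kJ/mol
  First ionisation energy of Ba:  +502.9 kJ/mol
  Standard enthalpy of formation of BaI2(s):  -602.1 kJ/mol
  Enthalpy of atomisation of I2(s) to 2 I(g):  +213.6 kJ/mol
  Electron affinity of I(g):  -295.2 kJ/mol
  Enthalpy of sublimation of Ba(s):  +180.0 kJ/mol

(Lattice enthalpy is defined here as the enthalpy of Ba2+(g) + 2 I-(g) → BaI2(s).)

ΔHf° = 1·ΔHsub + 1·(ΣIE) + 1·D(I2) + 2·EA + U
-602.1 = 1·(+180.0) + 1·(+1468.1) + 1·(+213.6) + 2·(-295.2) + U
U = -602.1 − (+1271.3) = -1873.4 kJ/mol

U = -1873.4 kJ/mol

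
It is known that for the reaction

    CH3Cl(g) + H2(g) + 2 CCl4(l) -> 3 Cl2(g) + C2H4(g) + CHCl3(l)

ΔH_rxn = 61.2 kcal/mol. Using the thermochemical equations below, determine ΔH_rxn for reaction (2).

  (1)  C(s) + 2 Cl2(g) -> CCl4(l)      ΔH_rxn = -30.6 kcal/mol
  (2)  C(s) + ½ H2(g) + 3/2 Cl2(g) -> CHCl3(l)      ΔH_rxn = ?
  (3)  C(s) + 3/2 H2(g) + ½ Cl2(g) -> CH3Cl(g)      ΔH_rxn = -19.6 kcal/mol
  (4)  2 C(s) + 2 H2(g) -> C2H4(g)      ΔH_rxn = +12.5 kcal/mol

(1) reversed and × 2: (-2)·(-30.6) = +61.2 kcal/mol
(2) as written: contributes x
(3) reversed: +19.6 kcal/mol
(4) as written: +12.5 kcal/mol
+61.2 = (+61.2) + (+19.6) + (+12.5) + x
x = (+61.2 − (+93.3)) / (1) = -32.1 kcal/mol

ΔH_rxn = -32.1 kcal/mol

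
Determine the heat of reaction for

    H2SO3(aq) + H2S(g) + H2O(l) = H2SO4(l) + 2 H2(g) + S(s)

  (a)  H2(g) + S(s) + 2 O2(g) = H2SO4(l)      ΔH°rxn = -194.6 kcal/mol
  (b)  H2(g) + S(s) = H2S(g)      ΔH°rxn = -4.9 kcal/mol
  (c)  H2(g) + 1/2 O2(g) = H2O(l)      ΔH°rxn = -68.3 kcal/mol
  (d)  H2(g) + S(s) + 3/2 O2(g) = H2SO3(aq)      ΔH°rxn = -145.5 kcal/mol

ΔH°rxn = 24.1 kcal/mol

(a) as written: -194.6 kcal/mol
(b) reversed: +4.9 kcal/mol
(c) reversed: +68.3 kcal/mol
(d) reversed: +145.5 kcal/mol
ΔH°rxn = (1)·(-194.6) + (-1)·(-4.9) + (-1)·(-68.3) + (-1)·(-145.5) = 24.1 kcal/mol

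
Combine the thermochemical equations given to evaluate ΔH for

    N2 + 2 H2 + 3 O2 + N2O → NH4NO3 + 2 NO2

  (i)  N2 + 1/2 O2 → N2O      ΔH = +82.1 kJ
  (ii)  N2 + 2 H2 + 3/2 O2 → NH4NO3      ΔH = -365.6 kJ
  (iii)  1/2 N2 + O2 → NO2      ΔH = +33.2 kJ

ΔH = -381.3 kJ

(i) reversed: -82.1 kJ
(ii) as written: -365.6 kJ
(iii) × 2: (2)·(+33.2) = +66.4 kJ
ΔH = (-1)·(+82.1) + (1)·(-365.6) + (2)·(+33.2) = -381.3 kJ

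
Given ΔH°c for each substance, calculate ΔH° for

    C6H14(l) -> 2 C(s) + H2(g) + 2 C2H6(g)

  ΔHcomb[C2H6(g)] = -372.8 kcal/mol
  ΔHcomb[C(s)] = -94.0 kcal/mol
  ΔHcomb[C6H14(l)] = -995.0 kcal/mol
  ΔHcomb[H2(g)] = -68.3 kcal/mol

With combustion enthalpies, reactants minus products:
= [1·(-995.0)] − [2·(-94.0) + 1·(-68.3) + 2·(-372.8)]
= 6.9 kcal/mol

ΔH° = 6.9 kcal/mol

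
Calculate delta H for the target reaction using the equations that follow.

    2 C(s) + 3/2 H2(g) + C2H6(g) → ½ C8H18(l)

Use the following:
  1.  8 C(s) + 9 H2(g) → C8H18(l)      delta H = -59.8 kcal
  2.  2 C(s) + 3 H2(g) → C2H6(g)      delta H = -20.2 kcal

eq. 1 × 1/2: (1/2)·(-59.8) = -29.9 kcal
eq. 2 reversed: +20.2 kcal
delta H = (-29.9) + (+20.2) = -9.7 kcal

delta H = -9.7 kcal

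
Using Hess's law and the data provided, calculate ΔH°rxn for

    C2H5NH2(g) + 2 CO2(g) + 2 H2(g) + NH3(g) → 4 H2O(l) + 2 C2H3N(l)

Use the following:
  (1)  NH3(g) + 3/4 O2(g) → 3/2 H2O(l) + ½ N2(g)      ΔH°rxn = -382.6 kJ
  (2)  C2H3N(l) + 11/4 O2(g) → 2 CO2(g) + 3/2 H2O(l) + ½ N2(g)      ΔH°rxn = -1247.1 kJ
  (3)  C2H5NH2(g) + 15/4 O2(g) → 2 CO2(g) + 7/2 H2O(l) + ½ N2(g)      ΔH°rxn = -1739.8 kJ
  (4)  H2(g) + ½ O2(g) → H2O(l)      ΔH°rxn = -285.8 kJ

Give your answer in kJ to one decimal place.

ΔH°rxn = -199.8 kJ

(1) as written (NH3(g) already on the reactant side): -382.6 kJ
(2) reversed and × 2 (reverse to put C2H3N(l) on the product side; ×2 to match 2 C2H3N(l) in the target): (-2)·(-1247.1) = +2494.2 kJ
(3) as written (C2H5NH2(g) already on the reactant side): -1739.8 kJ
(4) × 2 (scale by 2 for the 2 H2(g)): (2)·(-285.8) = -571.6 kJ
ΔH°rxn = (-382.6) + (+2494.2) + (-1739.8) + (-571.6) = -199.8 kJ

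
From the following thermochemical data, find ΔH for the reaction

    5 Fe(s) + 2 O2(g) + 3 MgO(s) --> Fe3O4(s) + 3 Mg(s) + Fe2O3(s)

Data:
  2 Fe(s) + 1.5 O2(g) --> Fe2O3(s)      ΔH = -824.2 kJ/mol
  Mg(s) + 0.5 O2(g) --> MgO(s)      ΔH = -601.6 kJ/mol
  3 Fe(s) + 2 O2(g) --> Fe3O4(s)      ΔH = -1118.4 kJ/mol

ΔH = -137.8 kJ/mol

equation 1 as written: -824.2 kJ/mol
equation 2 reversed and × 3: (-3)·(-601.6) = +1804.8 kJ/mol
equation 3 as written: -1118.4 kJ/mol
Summing the manipulated equations, ΔH = (-824.2) + (+1804.8) + (-1118.4) = -137.8 kJ/mol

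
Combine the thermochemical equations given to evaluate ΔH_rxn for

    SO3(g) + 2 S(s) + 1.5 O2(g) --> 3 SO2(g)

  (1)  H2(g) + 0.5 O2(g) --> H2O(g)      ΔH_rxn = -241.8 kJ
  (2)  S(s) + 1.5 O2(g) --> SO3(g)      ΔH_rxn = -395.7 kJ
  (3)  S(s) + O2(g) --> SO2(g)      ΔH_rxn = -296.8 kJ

ΔH_rxn = -494.7 kJ

(1): not needed (H2(g) appears nowhere else).
(2) reversed (SO3(g) must end up as a reactant): +395.7 kJ
(3) × 3 (×3 to match 3 SO2(g) in the target): (3)·(-296.8) = -890.4 kJ
Combining the equations, ΔH_rxn = (-1)·(-395.7) + (3)·(-296.8) = -494.7 kJ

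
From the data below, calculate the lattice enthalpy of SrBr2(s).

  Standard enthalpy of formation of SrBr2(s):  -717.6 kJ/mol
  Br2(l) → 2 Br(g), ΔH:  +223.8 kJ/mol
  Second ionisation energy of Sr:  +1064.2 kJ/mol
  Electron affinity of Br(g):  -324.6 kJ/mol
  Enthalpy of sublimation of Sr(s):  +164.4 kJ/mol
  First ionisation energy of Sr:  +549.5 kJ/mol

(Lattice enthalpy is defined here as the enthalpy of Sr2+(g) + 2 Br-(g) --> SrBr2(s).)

U = -2070.3 kJ/mol

ΔHf° = 1·ΔHsub + 1·(ΣIE) + 1·D(Br2) + 2·EA + U
-717.6 = 1·(+164.4) + 1·(+1613.7) + 1·(+223.8) + 2·(-324.6) + U
U = -717.6 − (+1352.7) = -2070.3 kJ/mol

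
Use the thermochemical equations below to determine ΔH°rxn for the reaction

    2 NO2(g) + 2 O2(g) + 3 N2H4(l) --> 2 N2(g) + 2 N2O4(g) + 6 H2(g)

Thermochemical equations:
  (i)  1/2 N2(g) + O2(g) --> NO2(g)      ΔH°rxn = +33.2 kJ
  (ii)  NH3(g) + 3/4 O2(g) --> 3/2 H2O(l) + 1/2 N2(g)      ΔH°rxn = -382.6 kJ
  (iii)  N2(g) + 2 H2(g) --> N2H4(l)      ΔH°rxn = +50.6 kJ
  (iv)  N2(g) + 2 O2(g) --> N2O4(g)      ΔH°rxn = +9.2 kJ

(i) reversed and × 2: (-2)·(+33.2) = -66.4 kJ
(ii): not needed.
(iii) reversed and × 3: (-3)·(+50.6) = -151.8 kJ
(iv) × 2: (2)·(+9.2) = +18.4 kJ
ΔH°rxn = (-66.4) + (-151.8) + (+18.4) = -199.8 kJ

ΔH°rxn = -199.8 kJ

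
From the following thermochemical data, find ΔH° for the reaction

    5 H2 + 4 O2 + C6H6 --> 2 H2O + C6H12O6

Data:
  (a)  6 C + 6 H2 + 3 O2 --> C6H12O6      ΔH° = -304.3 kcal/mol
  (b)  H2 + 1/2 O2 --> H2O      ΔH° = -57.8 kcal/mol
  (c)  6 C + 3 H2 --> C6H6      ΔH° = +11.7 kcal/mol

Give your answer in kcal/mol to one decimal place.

(a) as written (C6H12O6 already on the product side): -304.3 kcal/mol
(b) × 2 (×2 to match 2 H2O in the target): (2)·(-57.8) = -115.6 kcal/mol
(c) reversed (C6H6 must end up as a reactant): -11.7 kcal/mol
By Hess's law, ΔH° = (1)·(-304.3) + (2)·(-57.8) + (-1)·(+11.7) = -431.6 kcal/mol

ΔH° = -431.6 kcal/mol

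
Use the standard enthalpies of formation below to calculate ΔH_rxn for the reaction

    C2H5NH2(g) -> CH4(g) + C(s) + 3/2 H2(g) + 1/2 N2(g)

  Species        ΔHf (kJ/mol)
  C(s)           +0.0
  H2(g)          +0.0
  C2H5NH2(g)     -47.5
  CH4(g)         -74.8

ΔH_rxn = -27.3 kJ/mol

ΔH°rxn = Σ nΔHf°(products) − Σ nΔHf°(reactants).
Products: 1·(-74.8) + 1·(+0.0) + 3/2·(+0.0) + 1/2·(+0.0) = -74.8
Reactants: 1·(-47.5) = -47.5
ΔH_rxn = (-74.8) − (-47.5) = -27.3 kJ/mol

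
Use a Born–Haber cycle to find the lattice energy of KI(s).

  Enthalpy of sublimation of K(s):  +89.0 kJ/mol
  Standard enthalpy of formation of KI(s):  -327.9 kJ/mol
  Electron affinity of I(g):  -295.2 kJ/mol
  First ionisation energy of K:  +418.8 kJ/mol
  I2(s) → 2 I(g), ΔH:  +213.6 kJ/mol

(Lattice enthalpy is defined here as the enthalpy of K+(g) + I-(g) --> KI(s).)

ΔHf° = 1·ΔHsub + 1·(ΣIE) + 1/2·D(I2) + 1·EA + U
-327.9 = 1·(+89.0) + 1·(+418.8) + 1/2·(+213.6) + 1·(-295.2) + U
U = -327.9 − (+319.4) = -647.3 kJ/mol

U = -647.3 kJ/mol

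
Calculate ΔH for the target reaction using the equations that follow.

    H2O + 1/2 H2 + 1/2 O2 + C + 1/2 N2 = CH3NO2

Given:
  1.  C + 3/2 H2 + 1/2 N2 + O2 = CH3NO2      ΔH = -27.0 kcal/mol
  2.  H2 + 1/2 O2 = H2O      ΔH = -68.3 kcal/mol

ΔH = 41.3 kcal/mol

eq. 1 as written: -27.0 kcal/mol
eq. 2 reversed: +68.3 kcal/mol
ΔH = (-27.0) + (+68.3) = 41.3 kcal/mol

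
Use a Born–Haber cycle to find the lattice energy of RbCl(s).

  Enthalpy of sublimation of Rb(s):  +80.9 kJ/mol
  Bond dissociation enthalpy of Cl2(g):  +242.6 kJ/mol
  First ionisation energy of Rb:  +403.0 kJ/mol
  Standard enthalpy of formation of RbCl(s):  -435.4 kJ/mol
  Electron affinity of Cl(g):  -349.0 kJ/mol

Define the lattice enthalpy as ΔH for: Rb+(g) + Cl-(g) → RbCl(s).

ΔHf° = 1·ΔHsub + 1·(ΣIE) + 1/2·D(Cl2) + 1·EA + U
-435.4 = 1·(+80.9) + 1·(+403.0) + 1/2·(+242.6) + 1·(-349.0) + U
U = -435.4 − (+256.2) = -691.6 kJ/mol

U = -691.6 kJ/mol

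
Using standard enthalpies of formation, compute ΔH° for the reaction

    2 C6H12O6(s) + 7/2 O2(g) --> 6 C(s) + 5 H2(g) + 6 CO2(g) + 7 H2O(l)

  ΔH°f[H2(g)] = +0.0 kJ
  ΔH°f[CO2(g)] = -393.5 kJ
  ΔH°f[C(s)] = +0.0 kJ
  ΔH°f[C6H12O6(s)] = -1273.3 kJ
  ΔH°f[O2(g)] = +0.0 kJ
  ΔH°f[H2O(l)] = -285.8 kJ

ΔH° = -1815.0 kJ

Products: 6·(+0.0) + 5·(+0.0) + 6·(-393.5) + 7·(-285.8) = -4361.6
Reactants: 2·(-1273.3) + 7/2·(+0.0) = -2546.6
ΔH° = (-4361.6) − (-2546.6) = -1815.0 kJ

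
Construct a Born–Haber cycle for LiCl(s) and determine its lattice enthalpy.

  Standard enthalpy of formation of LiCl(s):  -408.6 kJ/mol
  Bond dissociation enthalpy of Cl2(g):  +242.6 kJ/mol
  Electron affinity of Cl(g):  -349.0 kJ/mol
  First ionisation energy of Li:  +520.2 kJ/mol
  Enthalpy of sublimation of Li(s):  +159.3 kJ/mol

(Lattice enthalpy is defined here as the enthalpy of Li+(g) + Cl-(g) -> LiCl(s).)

U = -860.4 kJ/mol

ΔHf° = 1·ΔHsub + 1·(ΣIE) + 1/2·D(Cl2) + 1·EA + U
-408.6 = 1·(+159.3) + 1·(+520.2) + 1/2·(+242.6) + 1·(-349.0) + U
U = -408.6 − (+451.8) = -860.4 kJ/mol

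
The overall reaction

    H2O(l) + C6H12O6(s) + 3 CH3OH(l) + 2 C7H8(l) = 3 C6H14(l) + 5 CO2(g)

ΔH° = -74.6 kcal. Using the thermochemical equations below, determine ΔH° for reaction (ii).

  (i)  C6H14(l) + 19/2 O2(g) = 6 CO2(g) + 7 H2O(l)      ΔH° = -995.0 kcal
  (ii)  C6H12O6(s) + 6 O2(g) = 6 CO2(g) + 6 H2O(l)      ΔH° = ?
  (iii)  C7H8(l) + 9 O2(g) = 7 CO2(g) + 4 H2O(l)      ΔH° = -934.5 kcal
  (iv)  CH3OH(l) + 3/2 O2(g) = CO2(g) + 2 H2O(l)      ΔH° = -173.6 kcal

ΔH° = -669.8 kcal

(i) reversed and × 3: (-3)·(-995.0) = +2985.0 kcal
(ii) as written: contributes x
(iii) × 2: (2)·(-934.5) = -1869.0 kcal
(iv) × 3: (3)·(-173.6) = -520.8 kcal
-74.6 = (+2985.0) + (-1869.0) + (-520.8) + x
x = (-74.6 − (+595.2)) / (1) = -669.8 kcal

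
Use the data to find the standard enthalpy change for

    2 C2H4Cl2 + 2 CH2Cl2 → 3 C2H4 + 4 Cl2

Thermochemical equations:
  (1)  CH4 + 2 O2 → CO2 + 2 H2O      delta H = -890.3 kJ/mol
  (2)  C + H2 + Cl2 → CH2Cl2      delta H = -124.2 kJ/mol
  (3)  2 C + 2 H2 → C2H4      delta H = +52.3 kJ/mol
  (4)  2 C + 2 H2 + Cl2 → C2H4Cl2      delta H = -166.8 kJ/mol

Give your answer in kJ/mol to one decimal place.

(1): not needed (CH4 appears nowhere else).
(2) reversed and × 2 (reverse to put CH2Cl2 on the reactant side; scale by 2 for the 2 CH2Cl2): (-2)·(-124.2) = +248.4 kJ/mol
(3) × 3 (scale by 3 for the 3 C2H4): (3)·(+52.3) = +156.9 kJ/mol
(4) reversed and × 2 (C2H4Cl2 must end up as a reactant; scale by 2 for the 2 C2H4Cl2): (-2)·(-166.8) = +333.6 kJ/mol
Since enthalpy is a state function, delta H = (-2)·(-124.2) + (3)·(+52.3) + (-2)·(-166.8) = 738.9 kJ/mol

delta H = 738.9 kJ/mol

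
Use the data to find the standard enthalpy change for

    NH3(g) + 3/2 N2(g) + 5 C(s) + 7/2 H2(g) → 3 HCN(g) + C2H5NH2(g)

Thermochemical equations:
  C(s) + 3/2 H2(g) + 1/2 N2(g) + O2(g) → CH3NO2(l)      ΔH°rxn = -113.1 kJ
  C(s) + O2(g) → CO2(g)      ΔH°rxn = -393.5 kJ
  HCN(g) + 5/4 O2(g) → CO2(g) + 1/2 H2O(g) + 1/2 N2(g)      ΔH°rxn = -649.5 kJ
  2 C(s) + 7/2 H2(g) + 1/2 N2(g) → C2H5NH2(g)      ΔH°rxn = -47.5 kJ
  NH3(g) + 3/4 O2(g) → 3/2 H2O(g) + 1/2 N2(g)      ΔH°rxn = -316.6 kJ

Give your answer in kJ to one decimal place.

ΔH°rxn = 403.9 kJ

equation 1: not needed (CH3NO2(l) appears nowhere else).
equation 2 × 3: (3)·(-393.5) = -1180.5 kJ
equation 3 reversed and × 3 (reverse to put HCN(g) on the product side; scale by 3 for the 3 HCN(g)): (-3)·(-649.5) = +1948.5 kJ
equation 4 as written (C2H5NH2(g) already on the product side): -47.5 kJ
equation 5 as written (NH3(g) already on the reactant side): -316.6 kJ
ΔH°rxn = (-1180.5) + (+1948.5) + (-47.5) + (-316.6) = 403.9 kJ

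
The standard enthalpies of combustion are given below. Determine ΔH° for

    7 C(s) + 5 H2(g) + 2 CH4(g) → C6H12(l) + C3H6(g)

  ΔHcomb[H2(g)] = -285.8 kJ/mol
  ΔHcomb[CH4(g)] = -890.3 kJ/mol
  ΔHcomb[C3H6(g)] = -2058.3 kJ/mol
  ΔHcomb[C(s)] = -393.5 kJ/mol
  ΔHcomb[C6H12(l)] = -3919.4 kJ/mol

ΔH° = 13.6 kJ/mol

With combustion enthalpies, reactants minus products:
= [7·(-393.5) + 5·(-285.8) + 2·(-890.3)] − [1·(-3919.4) + 1·(-2058.3)]
= 13.6 kJ/mol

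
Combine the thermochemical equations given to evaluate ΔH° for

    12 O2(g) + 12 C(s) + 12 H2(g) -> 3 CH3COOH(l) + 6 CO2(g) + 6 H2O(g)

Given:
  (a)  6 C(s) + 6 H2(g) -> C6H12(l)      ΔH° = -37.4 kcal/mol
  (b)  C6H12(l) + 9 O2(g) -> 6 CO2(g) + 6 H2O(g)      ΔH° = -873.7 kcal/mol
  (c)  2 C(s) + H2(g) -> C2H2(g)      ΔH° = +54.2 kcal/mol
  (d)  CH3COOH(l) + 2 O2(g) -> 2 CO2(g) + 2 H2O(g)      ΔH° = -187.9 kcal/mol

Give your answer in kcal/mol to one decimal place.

(a) × 2: (2)·(-37.4) = -74.8 kcal/mol
(b) × 2: (2)·(-873.7) = -1747.4 kcal/mol
(c): not needed.
(d) reversed and × 3: (-3)·(-187.9) = +563.7 kcal/mol
By Hess's law, ΔH° = (2)·(-37.4) + (2)·(-873.7) + (-3)·(-187.9) = -1258.5 kcal/mol

ΔH° = -1258.5 kcal/mol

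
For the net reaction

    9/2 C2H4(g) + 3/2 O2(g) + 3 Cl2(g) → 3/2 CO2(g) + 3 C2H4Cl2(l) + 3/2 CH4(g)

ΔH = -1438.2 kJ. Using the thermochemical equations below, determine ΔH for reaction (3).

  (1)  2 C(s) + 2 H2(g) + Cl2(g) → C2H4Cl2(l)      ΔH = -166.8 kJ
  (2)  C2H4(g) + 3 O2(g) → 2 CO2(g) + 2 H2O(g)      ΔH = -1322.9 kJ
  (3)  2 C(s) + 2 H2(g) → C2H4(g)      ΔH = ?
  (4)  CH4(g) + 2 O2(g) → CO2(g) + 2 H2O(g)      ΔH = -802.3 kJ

(1) × 3: (3)·(-166.8) = -500.4 kJ
(2) × 3/2: (3/2)·(-1322.9) = -1984.35 kJ
(3) reversed and × 3: contributes −3·x
(4) reversed and × 3/2: (-3/2)·(-802.3) = +1203.45 kJ
-1438.2 = (-500.4) + (-1984.35) + (+1203.45) − 3·x
x = (-1438.2 − (-1281.3)) / (-3) = 52.3 kJ

ΔH = 52.3 kJ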